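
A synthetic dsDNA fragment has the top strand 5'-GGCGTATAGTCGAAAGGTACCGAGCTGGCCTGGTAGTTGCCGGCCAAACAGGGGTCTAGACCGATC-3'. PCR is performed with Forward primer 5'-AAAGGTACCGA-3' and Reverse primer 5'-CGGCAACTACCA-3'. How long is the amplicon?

30 bp

The forward primer matches the template at positions 13–23.
Taking the reverse complement of CGGCAACTACCA gives TGGTAGTTGCCG, found at positions 31–42 on the template; the primer anneals here to the top strand with its 3' end pointing upstream.
Product length = (reverse-primer end) − (forward-primer start) + 1 = 42 − 13 + 1 = 30 bp.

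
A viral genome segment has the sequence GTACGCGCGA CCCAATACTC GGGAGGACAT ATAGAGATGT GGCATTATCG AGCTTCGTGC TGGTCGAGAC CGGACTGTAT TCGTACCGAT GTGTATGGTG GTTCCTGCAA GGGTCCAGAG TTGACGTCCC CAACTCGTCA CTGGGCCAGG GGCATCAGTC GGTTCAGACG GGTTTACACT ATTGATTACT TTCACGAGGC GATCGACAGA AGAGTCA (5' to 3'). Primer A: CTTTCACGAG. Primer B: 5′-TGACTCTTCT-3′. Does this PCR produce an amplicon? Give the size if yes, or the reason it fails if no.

Yes — a 29 bp product.

Primer A (CTTTCACGAG) matches the top strand at positions 189–198; it acts as a forward primer.
Primer B's reverse complement is AGAAGAGTCA, matching the top strand at positions 208–217; it acts as a reverse primer.
The 3' ends face each other across positions 189–217, giving a 29 bp product.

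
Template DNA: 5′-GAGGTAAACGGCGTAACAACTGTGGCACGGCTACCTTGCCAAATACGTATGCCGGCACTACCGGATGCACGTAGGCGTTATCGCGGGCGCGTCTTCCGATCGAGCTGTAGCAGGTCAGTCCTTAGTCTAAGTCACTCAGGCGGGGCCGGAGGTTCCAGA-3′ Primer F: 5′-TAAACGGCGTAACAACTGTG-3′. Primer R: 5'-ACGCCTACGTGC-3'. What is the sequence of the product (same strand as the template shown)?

5'-TAAACGGCGTAACAACTGTGGCACGGCTACCTTGCCAAATACGTATGCCGGCACTACCGGATGCACGTAGGCGT-3'

Forward primer TAAACGGCGTAACAACTGTG is found on the top strand at positions 5–24.
The reverse primer's reverse complement is GCACGTAGGCGT, which matches the template at positions 67–78.
The product is the template from position 5 through 78 (74 bp).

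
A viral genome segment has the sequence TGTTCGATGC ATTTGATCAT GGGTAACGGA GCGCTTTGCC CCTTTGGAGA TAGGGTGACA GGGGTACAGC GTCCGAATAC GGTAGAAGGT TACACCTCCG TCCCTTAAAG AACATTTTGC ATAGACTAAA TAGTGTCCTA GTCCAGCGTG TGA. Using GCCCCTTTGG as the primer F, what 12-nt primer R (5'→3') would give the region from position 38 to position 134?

5'-ACTATTTAGTCT-3'

The product's 3' end on the top strand is position 134.
The reverse primer anneals to the top strand over positions 123–134, i.e. to AGACTAAATAGT.
Its sequence written 5'→3' is the reverse complement: ACTATTTAGTCT.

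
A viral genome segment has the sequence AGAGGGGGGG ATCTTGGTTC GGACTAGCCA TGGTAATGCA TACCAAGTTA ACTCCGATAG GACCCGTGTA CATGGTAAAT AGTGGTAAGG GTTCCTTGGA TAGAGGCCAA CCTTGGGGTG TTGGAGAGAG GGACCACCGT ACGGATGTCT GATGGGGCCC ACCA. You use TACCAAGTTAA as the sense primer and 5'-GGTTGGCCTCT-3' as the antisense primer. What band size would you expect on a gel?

72 bp

The forward primer matches the template at positions 41–51.
Reverse complement of the reverse primer: AGAGGCCAACC. This occurs on the top strand at positions 102–112.
The product runs from position 41 to position 112, so its length is 112 − 41 + 1 = 72 bp.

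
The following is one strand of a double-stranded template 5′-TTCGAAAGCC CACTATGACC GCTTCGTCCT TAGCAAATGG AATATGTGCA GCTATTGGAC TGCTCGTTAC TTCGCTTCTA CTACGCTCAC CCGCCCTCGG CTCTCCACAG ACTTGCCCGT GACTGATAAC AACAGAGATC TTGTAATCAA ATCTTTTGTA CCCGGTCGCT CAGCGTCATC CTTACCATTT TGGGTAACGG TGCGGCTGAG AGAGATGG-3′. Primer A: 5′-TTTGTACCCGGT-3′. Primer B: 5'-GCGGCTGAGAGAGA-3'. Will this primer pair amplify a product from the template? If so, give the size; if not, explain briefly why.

No product — both primers anneal to the same strand and extend in the same direction.

Primer A (TTTGTACCCGGT) matches the top strand at positions 155–166 (3' end points downstream).
Primer B (GCGGCTGAGAGAGA) also matches the top strand directly, at positions 202–215 — its reverse complement TCTCTCTCAGCCGC is not present.
Both primers anneal to the bottom strand with 3' ends pointing the same way, so neither can prime synthesis back toward the other.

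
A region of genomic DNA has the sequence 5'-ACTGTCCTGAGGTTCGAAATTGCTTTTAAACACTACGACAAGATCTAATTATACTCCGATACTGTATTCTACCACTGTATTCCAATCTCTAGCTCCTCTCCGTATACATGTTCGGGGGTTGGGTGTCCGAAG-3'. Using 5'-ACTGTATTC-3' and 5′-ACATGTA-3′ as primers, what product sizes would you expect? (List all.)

The forward primer ACTGTATTC matches the top strand at positions 61–69, 74–82.
The reverse primer's reverse complement is TACATGT, matching at positions 105–111.
Each forward site pairs with the reverse site to give a product ending at position 111: sizes 51, 38 bp.

51 bp, 38 bp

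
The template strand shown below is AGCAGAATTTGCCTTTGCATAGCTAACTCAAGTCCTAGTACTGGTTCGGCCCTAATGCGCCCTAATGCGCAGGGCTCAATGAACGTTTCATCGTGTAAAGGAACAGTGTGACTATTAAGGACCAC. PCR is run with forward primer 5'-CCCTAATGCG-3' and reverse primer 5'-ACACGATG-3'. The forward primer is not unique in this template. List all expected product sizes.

The forward primer CCCTAATGCG matches the top strand at positions 50–59, 60–69.
The reverse primer's reverse complement is CATCGTGT, matching at positions 89–96.
Each forward site pairs with the reverse site to give a product ending at position 96: sizes 47, 37 bp.

47 bp, 37 bp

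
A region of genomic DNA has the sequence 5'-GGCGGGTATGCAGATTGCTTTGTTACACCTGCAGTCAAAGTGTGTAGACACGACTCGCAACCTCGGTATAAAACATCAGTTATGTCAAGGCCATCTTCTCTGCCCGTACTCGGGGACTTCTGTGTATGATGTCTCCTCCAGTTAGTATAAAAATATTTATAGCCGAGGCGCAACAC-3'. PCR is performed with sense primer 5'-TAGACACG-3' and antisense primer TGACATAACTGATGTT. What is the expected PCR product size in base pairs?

Scanning the template, TAGACACG occurs at positions 45–52; this primer anneals to the bottom strand there with its 3' end pointing downstream.
Reverse complement of the reverse primer: AACATCAGTTATGTCA. This occurs on the top strand at positions 72–87.
The product runs from position 45 to position 87, so its length is 87 − 45 + 1 = 43 bp.

43 bp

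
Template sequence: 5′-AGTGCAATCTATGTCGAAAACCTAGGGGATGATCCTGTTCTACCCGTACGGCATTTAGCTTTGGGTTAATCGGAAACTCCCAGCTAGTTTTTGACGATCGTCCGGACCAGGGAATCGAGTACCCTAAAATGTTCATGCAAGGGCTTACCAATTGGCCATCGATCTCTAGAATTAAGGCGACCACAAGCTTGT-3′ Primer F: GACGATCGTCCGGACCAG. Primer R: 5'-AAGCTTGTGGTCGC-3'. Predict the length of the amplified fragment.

98 bp

The forward primer matches the template at positions 93–110.
The reverse primer's reverse complement is GCGACCACAAGCTT, which matches the template at positions 177–190.
Amplicon spans positions 93–190: 98 bp.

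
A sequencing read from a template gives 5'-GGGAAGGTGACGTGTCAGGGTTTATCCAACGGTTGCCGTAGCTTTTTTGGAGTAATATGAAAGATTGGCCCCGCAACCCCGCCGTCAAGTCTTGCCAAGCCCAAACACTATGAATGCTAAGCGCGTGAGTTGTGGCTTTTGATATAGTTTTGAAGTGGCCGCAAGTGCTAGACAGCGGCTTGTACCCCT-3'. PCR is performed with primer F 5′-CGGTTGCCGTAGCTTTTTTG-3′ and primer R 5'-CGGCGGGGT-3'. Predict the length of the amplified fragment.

55 bp

Scanning the template, CGGTTGCCGTAGCTTTTTTG occurs at positions 30–49; this primer anneals to the bottom strand there with its 3' end pointing downstream.
Taking the reverse complement of CGGCGGGGT gives ACCCCGCCG, found at positions 76–84 on the template; the primer anneals here to the top strand with its 3' end pointing upstream.
The product runs from position 30 to position 84, so its length is 84 − 30 + 1 = 55 bp.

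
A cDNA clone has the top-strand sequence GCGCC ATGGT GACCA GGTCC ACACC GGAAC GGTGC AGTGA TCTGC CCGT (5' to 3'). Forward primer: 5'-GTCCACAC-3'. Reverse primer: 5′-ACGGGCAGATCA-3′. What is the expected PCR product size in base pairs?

Forward primer GTCCACAC is found on the top strand at positions 17–24.
The reverse primer's reverse complement is TGATCTGCCCGT, which matches the template at positions 38–49.
Amplicon spans positions 17–49: 33 bp.

33 bp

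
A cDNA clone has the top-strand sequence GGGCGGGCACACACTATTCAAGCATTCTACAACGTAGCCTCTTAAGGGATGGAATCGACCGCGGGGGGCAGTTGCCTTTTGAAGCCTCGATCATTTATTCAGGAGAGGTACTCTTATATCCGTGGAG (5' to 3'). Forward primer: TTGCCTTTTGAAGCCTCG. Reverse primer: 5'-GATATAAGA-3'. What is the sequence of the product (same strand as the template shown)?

The forward primer matches the template at positions 72–89.
Reverse complement of the reverse primer: TCTTATATC. This occurs on the top strand at positions 112–120.
The product is the template from position 72 through 120 (49 bp).

5'-TTGCCTTTTGAAGCCTCGATCATTTATTCAGGAGAGGTACTCTTATATC-3'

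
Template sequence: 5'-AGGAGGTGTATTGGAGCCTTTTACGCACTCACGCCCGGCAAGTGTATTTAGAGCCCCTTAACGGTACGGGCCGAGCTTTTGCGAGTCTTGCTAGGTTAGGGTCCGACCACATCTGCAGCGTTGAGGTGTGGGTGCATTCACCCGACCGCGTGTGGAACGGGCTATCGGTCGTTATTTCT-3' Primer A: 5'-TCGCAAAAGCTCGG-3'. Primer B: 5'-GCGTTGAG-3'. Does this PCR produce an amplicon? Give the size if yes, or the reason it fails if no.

No product — the primers' 3' ends point away from each other.

Primer A (TCGCAAAAGCTCGG) has reverse complement CCGAGCTTTTGCGA, which matches the top strand at positions 71–84; primer A anneals to the top strand there with its 3' end pointing upstream toward position 71.
Primer B (GCGTTGAG) matches the top strand directly at positions 118–125; it anneals to the bottom strand with its 3' end pointing downstream toward position 125.
The 3' ends diverge (primer A extends toward position 1, primer B toward position 179), so the primers never converge on a shared product.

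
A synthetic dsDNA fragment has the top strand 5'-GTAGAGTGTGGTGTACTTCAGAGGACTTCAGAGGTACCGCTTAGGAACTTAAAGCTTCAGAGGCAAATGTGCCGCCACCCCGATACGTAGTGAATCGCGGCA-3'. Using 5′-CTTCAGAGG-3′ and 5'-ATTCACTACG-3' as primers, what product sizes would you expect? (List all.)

80 bp, 70 bp, 41 bp

The forward primer CTTCAGAGG matches the top strand at positions 16–24, 26–34, 55–63.
The reverse primer's reverse complement is CGTAGTGAAT, matching at positions 86–95.
Each forward site pairs with the reverse site to give a product ending at position 95: sizes 80, 70, 41 bp.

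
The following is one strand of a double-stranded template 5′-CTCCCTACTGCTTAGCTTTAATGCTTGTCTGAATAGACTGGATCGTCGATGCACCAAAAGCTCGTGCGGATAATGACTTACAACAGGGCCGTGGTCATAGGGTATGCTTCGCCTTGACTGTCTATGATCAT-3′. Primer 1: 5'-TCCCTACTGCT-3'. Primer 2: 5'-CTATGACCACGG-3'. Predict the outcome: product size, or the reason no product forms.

Primer 1 (TCCCTACTGCT) matches the top strand at positions 2–12; it acts as a forward primer.
Primer 2's reverse complement is CCGTGGTCATAG, matching the top strand at positions 89–100; it acts as a reverse primer.
The 3' ends face each other across positions 2–100, giving a 99 bp product.

Yes — a 99 bp product.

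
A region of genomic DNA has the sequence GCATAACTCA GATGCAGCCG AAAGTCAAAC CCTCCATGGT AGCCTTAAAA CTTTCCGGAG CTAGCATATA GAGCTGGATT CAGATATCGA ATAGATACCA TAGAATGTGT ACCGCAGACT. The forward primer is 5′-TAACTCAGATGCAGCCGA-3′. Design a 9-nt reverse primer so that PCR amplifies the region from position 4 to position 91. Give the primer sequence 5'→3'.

5'-TTCGATATC-3'

The product's 3' end on the top strand is position 91.
The reverse primer anneals to the top strand over positions 83–91, i.e. to GATATCGAA.
Its sequence written 5'→3' is the reverse complement: TTCGATATC.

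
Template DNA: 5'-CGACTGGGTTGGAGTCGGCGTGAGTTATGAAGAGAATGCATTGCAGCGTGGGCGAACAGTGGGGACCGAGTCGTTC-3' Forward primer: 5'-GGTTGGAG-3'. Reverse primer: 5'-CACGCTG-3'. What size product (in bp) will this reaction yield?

Forward primer GGTTGGAG is found on the top strand at positions 7–14.
Taking the reverse complement of CACGCTG gives CAGCGTG, found at positions 44–50 on the template; the primer anneals here to the top strand with its 3' end pointing upstream.
The product runs from position 7 to position 50, so its length is 50 − 7 + 1 = 44 bp.

44 bp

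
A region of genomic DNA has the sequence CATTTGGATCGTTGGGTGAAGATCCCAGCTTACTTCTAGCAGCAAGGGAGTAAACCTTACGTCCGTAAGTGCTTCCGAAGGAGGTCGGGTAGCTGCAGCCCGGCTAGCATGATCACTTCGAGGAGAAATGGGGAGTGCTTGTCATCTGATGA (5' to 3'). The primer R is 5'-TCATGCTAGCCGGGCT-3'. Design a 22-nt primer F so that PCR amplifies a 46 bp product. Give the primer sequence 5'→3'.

5'-AAGTGCTTCCGAAGGAGGTCGG-3'

The reverse primer's reverse complement AGCCCGGCTAGCATGA matches the template at positions 97–112, so the product ends at position 112.
A 46 bp product then starts at position 112 − 46 + 1 = 67.
The forward primer is identical to the top strand there: AAGTGCTTCCGAAGGAGGTCGG.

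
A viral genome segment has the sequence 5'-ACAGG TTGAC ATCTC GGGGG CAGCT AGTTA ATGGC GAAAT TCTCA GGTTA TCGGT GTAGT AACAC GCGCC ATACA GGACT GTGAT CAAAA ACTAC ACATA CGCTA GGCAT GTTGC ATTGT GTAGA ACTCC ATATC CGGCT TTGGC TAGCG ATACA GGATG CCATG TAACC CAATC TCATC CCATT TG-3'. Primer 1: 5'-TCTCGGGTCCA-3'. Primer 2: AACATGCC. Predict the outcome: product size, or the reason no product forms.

Primer 1 (TCTCGGGTCCA) does not match the top strand, and its reverse complement TGGACCCGAGA does not match either.
With no annealing site for primer 1, no amplification occurs.

No product — primer 1 has no binding site in the template.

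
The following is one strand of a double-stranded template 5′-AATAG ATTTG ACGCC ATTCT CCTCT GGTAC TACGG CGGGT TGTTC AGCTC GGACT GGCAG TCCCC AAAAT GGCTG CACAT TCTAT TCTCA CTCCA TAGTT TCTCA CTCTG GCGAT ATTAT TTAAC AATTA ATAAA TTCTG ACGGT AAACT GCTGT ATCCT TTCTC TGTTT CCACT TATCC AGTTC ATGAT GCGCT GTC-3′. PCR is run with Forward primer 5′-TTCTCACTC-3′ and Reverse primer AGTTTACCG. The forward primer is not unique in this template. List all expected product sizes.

The forward primer TTCTCACTC matches the top strand at positions 85–93, 100–108.
The reverse primer's reverse complement is CGGTAAACT, matching at positions 142–150.
Each forward site pairs with the reverse site to give a product ending at position 150: sizes 66, 51 bp.

66 bp, 51 bp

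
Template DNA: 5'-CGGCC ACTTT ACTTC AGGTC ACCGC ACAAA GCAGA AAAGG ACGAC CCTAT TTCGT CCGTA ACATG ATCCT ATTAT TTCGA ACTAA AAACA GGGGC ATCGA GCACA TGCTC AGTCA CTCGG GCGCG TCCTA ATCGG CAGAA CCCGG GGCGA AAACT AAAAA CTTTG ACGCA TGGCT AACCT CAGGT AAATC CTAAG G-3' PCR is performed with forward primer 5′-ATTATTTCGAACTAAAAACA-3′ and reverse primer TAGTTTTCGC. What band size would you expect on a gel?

86 bp

Forward primer ATTATTTCGAACTAAAAACA is found on the top strand at positions 71–90.
Taking the reverse complement of TAGTTTTCGC gives GCGAAAACTA, found at positions 147–156 on the template; the primer anneals here to the top strand with its 3' end pointing upstream.
The product runs from position 71 to position 156, so its length is 156 − 71 + 1 = 86 bp.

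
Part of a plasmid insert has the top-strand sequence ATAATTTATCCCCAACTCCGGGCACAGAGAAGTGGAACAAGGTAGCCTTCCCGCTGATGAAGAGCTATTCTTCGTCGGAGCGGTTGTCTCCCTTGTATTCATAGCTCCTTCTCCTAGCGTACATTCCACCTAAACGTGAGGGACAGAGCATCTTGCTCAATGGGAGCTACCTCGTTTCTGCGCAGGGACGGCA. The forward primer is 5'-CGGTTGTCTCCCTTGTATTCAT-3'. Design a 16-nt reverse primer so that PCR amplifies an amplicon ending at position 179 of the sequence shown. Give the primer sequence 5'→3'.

The forward primer binds at positions 81–102; the product's 3' end on the top strand is position 179.
The reverse primer anneals to the top strand over positions 164–179, i.e. to GAGCTACCTCGTTTCT.
Its sequence written 5'→3' is the reverse complement: AGAAACGAGGTAGCTC.

5'-AGAAACGAGGTAGCTC-3'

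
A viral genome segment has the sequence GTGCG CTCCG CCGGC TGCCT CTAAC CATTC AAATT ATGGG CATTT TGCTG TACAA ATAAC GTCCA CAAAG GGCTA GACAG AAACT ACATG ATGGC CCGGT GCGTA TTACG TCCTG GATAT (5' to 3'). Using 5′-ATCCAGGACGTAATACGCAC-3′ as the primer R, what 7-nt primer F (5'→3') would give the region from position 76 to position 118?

5'-GACAGAA-3'

The reverse primer's reverse complement GTGCGTATTACGTCCTGGAT matches the template at positions 99–118; the product starts at position 76.
The forward primer is identical to the top strand over positions 76–82: GACAGAA.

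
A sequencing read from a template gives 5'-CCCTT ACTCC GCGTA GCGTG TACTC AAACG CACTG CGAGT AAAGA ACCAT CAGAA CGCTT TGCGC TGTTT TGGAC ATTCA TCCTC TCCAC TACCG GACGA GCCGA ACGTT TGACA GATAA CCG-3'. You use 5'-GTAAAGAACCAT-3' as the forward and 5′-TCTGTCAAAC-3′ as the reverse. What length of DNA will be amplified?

Forward primer GTAAAGAACCAT is found on the top strand at positions 39–50.
The reverse primer's reverse complement is GTTTGACAGA, which matches the template at positions 108–117.
Amplicon spans positions 39–117: 79 bp.

79 bp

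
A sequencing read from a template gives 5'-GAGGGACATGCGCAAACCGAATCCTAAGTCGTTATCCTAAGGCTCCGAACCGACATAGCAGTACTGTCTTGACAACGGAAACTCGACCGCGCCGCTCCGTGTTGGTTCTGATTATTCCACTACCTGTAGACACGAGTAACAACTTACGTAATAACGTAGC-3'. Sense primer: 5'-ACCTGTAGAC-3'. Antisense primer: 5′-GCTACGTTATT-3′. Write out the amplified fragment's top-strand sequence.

5'-ACCTGTAGACACGAGTAACAACTTACGTAATAACGTAGC-3'

Scanning the template, ACCTGTAGAC occurs at positions 122–131; this primer anneals to the bottom strand there with its 3' end pointing downstream.
The reverse primer's reverse complement is AATAACGTAGC, which matches the template at positions 150–160.
The product is the template from position 122 through 160 (39 bp).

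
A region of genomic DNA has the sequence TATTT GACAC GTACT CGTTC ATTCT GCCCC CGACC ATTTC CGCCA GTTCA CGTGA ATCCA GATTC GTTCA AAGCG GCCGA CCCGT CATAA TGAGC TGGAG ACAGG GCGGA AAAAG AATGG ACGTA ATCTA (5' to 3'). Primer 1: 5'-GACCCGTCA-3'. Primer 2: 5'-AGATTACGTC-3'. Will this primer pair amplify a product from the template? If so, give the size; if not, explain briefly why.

Primer 1 (GACCCGTCA) matches the top strand at positions 79–87; it acts as a forward primer.
Primer 2's reverse complement is GACGTAATCT, matching the top strand at positions 120–129; it acts as a reverse primer.
The 3' ends face each other across positions 79–129, giving a 51 bp product.

Yes — a 51 bp product.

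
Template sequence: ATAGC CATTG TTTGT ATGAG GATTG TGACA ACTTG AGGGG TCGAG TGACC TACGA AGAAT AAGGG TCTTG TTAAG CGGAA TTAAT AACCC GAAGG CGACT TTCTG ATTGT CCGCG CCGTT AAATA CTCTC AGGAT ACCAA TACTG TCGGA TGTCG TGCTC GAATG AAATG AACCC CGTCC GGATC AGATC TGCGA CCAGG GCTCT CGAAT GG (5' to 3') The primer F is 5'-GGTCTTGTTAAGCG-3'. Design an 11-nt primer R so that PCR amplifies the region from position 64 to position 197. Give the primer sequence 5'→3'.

5'-GGTCGCAGATC-3'

The product's 3' end on the top strand is position 197.
The reverse primer anneals to the top strand over positions 187–197, i.e. to GATCTGCGACC.
Its sequence written 5'→3' is the reverse complement: GGTCGCAGATC.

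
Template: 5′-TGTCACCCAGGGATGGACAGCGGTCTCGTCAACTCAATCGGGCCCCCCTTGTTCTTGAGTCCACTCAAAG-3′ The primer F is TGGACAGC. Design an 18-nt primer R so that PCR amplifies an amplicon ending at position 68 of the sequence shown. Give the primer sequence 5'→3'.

5'-TTGAGTGGACTCAAGAAC-3'

The forward primer binds at positions 14–21; the product's 3' end on the top strand is position 68.
The reverse primer anneals to the top strand over positions 51–68, i.e. to GTTCTTGAGTCCACTCAA.
Its sequence written 5'→3' is the reverse complement: TTGAGTGGACTCAAGAAC.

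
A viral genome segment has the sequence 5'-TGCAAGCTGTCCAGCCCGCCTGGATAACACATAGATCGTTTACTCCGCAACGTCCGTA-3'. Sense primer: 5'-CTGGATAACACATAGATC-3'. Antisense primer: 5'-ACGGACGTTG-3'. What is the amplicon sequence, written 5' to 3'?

Scanning the template, CTGGATAACACATAGATC occurs at positions 20–37; this primer anneals to the bottom strand there with its 3' end pointing downstream.
Taking the reverse complement of ACGGACGTTG gives CAACGTCCGT, found at positions 48–57 on the template; the primer anneals here to the top strand with its 3' end pointing upstream.
The product is the template from position 20 through 57 (38 bp).

5'-CTGGATAACACATAGATCGTTTACTCCGCAACGTCCGT-3'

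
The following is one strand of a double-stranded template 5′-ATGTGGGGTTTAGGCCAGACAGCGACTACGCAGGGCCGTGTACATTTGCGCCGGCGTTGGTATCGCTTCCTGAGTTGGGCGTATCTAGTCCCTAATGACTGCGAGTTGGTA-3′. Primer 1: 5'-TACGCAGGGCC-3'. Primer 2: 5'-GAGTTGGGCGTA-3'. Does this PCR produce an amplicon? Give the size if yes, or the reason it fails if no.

Primer 1 (TACGCAGGGCC) matches the top strand at positions 27–37 (3' end points downstream).
Primer 2 (GAGTTGGGCGTA) also matches the top strand directly, at positions 72–83 — its reverse complement TACGCCCAACTC is not present.
Both primers anneal to the bottom strand with 3' ends pointing the same way, so neither can prime synthesis back toward the other.

No product — both primers anneal to the same strand and extend in the same direction.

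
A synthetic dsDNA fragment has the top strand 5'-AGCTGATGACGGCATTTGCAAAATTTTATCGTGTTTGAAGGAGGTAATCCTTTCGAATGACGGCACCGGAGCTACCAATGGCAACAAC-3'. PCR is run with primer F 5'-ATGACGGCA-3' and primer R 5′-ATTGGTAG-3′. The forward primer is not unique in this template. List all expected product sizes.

The forward primer ATGACGGCA matches the top strand at positions 6–14, 57–65.
The reverse primer's reverse complement is CTACCAAT, matching at positions 72–79.
Each forward site pairs with the reverse site to give a product ending at position 79: sizes 74, 23 bp.

74 bp, 23 bp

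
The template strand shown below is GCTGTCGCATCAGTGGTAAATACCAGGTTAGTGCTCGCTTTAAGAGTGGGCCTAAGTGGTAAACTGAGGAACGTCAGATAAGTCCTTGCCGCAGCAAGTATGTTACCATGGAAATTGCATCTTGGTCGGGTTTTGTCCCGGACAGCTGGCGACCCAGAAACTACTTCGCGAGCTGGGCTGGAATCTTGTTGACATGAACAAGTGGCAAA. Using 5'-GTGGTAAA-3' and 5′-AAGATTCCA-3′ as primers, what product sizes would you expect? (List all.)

The forward primer GTGGTAAA matches the top strand at positions 13–20, 56–63.
The reverse primer's reverse complement is TGGAATCTT, matching at positions 179–187.
Each forward site pairs with the reverse site to give a product ending at position 187: sizes 175, 132 bp.

175 bp, 132 bp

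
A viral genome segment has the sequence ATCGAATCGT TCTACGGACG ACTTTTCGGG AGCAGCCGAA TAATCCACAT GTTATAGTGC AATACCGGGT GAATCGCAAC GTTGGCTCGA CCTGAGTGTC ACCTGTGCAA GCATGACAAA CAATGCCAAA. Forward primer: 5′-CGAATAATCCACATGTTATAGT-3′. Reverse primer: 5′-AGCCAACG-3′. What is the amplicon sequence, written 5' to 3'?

5'-CGAATAATCCACATGTTATAGTGCAATACCGGGTGAATCGCAACGTTGGCT-3'

The forward primer matches the template at positions 37–58.
The reverse primer's reverse complement is CGTTGGCT, which matches the template at positions 80–87.
The product is the template from position 37 through 87 (51 bp).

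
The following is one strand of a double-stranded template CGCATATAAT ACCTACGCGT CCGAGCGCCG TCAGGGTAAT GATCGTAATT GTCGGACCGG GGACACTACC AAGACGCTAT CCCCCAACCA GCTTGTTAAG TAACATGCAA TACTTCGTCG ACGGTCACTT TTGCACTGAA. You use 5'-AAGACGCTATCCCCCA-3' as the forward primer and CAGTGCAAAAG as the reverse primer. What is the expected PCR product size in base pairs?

68 bp

Forward primer AAGACGCTATCCCCCA is found on the top strand at positions 71–86.
Reverse complement of the reverse primer: CTTTTGCACTG. This occurs on the top strand at positions 128–138.
Product length = (reverse-primer end) − (forward-primer start) + 1 = 138 − 71 + 1 = 68 bp.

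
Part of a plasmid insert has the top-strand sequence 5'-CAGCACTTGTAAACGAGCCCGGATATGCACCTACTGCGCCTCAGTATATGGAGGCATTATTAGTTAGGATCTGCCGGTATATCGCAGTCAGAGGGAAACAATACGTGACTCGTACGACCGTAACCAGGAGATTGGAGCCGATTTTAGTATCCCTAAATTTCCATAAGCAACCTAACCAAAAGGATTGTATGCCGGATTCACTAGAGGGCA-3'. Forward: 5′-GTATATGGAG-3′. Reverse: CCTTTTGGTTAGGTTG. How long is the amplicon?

140 bp

The forward primer matches the template at positions 44–53.
Taking the reverse complement of CCTTTTGGTTAGGTTG gives CAACCTAACCAAAAGG, found at positions 168–183 on the template; the primer anneals here to the top strand with its 3' end pointing upstream.
The product runs from position 44 to position 183, so its length is 183 − 44 + 1 = 140 bp.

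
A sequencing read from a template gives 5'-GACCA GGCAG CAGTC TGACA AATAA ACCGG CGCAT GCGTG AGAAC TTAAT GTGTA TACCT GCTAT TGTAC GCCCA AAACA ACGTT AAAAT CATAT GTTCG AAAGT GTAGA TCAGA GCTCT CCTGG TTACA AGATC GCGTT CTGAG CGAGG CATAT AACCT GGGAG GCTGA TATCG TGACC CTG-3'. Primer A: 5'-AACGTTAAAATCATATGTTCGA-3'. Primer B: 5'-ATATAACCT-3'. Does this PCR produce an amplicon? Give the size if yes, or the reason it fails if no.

Primer A (AACGTTAAAATCATATGTTCGA) matches the top strand at positions 80–101 (3' end points downstream).
Primer B (ATATAACCT) also matches the top strand directly, at positions 152–160 — its reverse complement AGGTTATAT is not present.
Both primers anneal to the bottom strand with 3' ends pointing the same way, so neither can prime synthesis back toward the other.

No product — both primers anneal to the same strand and extend in the same direction.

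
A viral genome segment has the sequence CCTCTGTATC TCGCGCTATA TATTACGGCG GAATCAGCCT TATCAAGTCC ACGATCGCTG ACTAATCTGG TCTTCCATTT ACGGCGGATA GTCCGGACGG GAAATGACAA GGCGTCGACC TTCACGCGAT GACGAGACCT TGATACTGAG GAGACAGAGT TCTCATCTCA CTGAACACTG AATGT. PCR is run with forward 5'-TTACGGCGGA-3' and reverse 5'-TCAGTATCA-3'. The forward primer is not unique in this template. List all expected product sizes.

The forward primer TTACGGCGGA matches the top strand at positions 23–32, 79–88.
The reverse primer's reverse complement is TGATACTGA, matching at positions 141–149.
Each forward site pairs with the reverse site to give a product ending at position 149: sizes 127, 71 bp.

127 bp, 71 bp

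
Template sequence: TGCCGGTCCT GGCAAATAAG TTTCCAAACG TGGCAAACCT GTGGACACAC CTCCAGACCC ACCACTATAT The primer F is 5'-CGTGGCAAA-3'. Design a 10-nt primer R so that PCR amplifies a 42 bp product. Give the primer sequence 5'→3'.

The forward primer binds at positions 29–37, so a 42 bp product ends at position 29 + 42 − 1 = 70.
The reverse primer anneals to the top strand over positions 61–70, i.e. to ACCACTATAT.
Its sequence written 5'→3' is the reverse complement: ATATAGTGGT.

5'-ATATAGTGGT-3'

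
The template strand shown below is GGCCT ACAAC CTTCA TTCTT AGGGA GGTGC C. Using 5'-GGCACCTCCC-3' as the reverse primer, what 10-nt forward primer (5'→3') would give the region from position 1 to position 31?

5'-GGCCTACAAC-3'

The reverse primer's reverse complement GGGAGGTGCC matches the template at positions 22–31; the product starts at position 1.
The forward primer is identical to the top strand over positions 1–10: GGCCTACAAC.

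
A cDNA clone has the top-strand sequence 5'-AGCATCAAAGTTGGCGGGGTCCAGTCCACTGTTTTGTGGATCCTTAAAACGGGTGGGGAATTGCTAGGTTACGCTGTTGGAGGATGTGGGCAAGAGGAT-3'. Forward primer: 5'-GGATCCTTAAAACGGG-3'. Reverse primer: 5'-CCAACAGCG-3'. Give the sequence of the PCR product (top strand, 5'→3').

The forward primer matches the template at positions 38–53.
Taking the reverse complement of CCAACAGCG gives CGCTGTTGG, found at positions 72–80 on the template; the primer anneals here to the top strand with its 3' end pointing upstream.
The product is the template from position 38 through 80 (43 bp).

5'-GGATCCTTAAAACGGGTGGGGAATTGCTAGGTTACGCTGTTGG-3'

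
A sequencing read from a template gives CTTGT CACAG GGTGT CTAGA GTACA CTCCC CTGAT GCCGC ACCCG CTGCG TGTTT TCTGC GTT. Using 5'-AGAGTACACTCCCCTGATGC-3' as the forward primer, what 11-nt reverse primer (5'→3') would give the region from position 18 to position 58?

5'-AGAAAACACGC-3'

The product's 3' end on the top strand is position 58.
The reverse primer anneals to the top strand over positions 48–58, i.e. to GCGTGTTTTCT.
Its sequence written 5'→3' is the reverse complement: AGAAAACACGC.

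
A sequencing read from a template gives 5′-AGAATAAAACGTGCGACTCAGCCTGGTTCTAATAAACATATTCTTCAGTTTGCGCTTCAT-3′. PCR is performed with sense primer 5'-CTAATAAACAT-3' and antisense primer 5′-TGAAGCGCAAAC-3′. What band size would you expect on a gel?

The forward primer matches the template at positions 29–39.
The reverse primer's reverse complement is GTTTGCGCTTCA, which matches the template at positions 48–59.
Amplicon spans positions 29–59: 31 bp.

31 bp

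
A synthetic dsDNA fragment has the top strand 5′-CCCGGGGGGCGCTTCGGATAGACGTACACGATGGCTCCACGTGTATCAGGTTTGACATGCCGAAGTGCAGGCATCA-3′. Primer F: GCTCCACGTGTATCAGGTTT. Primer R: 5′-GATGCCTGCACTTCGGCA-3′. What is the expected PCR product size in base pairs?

42 bp

Forward primer GCTCCACGTGTATCAGGTTT is found on the top strand at positions 34–53.
The reverse primer's reverse complement is TGCCGAAGTGCAGGCATC, which matches the template at positions 58–75.
Amplicon spans positions 34–75: 42 bp.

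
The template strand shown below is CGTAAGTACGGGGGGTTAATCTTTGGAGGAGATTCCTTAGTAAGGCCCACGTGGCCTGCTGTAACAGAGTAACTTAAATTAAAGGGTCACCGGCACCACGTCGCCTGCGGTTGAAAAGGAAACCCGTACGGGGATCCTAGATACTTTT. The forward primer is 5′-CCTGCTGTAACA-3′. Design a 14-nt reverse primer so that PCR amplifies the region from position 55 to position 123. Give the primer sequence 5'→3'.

The product's 3' end on the top strand is position 123.
The reverse primer anneals to the top strand over positions 110–123, i.e. to GTTGAAAAGGAAAC.
Its sequence written 5'→3' is the reverse complement: GTTTCCTTTTCAAC.

5'-GTTTCCTTTTCAAC-3'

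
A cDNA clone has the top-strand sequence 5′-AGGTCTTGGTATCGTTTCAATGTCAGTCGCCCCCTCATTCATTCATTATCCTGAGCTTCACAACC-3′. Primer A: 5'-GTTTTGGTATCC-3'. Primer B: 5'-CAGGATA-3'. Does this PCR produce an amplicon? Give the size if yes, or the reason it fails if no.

Primer A (GTTTTGGTATCC) does not match the top strand, and its reverse complement GGATACCAAAAC does not match either.
With no annealing site for primer A, no amplification occurs.

No product — primer A has no binding site in the template.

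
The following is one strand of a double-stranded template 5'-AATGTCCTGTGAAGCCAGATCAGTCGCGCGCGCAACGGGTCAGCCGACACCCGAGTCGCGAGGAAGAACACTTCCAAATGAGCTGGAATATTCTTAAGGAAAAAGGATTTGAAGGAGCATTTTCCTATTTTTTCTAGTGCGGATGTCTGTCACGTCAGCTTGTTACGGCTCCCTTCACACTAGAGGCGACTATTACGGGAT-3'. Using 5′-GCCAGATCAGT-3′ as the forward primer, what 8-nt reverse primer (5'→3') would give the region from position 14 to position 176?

5'-GAAGGGAG-3'

The product's 3' end on the top strand is position 176.
The reverse primer anneals to the top strand over positions 169–176, i.e. to CTCCCTTC.
Its sequence written 5'→3' is the reverse complement: GAAGGGAG.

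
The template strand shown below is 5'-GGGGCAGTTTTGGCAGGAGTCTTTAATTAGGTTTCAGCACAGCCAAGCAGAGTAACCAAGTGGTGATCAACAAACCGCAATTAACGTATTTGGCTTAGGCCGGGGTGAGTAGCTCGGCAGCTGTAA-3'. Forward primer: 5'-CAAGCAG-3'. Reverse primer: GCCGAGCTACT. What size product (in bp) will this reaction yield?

Scanning the template, CAAGCAG occurs at positions 44–50; this primer anneals to the bottom strand there with its 3' end pointing downstream.
Taking the reverse complement of GCCGAGCTACT gives AGTAGCTCGGC, found at positions 108–118 on the template; the primer anneals here to the top strand with its 3' end pointing upstream.
Amplicon spans positions 44–118: 75 bp.

75 bp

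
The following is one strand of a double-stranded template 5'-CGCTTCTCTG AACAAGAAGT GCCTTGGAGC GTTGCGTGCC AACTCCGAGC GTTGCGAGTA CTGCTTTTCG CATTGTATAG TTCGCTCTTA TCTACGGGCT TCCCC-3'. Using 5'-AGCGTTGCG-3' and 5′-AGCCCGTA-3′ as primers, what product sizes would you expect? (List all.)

The forward primer AGCGTTGCG matches the top strand at positions 28–36, 48–56.
The reverse primer's reverse complement is TACGGGCT, matching at positions 93–100.
Each forward site pairs with the reverse site to give a product ending at position 100: sizes 73, 53 bp.

73 bp, 53 bp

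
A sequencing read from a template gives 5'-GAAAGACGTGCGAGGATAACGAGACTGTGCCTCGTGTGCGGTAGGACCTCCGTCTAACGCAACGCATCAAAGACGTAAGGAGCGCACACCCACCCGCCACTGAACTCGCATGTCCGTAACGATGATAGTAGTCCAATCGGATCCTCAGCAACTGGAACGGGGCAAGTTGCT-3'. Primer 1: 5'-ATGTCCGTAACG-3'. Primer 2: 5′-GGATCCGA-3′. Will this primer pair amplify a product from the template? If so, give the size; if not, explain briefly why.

Primer 1 (ATGTCCGTAACG) matches the top strand at positions 110–121; it acts as a forward primer.
Primer 2's reverse complement is TCGGATCC, matching the top strand at positions 137–144; it acts as a reverse primer.
The 3' ends face each other across positions 110–144, giving a 35 bp product.

Yes — a 35 bp product.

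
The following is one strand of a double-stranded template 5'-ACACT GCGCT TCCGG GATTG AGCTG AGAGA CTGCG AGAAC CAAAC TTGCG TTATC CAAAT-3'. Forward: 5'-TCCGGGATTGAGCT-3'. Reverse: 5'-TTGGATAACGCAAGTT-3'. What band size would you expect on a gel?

48 bp

Scanning the template, TCCGGGATTGAGCT occurs at positions 11–24; this primer anneals to the bottom strand there with its 3' end pointing downstream.
Taking the reverse complement of TTGGATAACGCAAGTT gives AACTTGCGTTATCCAA, found at positions 43–58 on the template; the primer anneals here to the top strand with its 3' end pointing upstream.
The product runs from position 11 to position 58, so its length is 58 − 11 + 1 = 48 bp.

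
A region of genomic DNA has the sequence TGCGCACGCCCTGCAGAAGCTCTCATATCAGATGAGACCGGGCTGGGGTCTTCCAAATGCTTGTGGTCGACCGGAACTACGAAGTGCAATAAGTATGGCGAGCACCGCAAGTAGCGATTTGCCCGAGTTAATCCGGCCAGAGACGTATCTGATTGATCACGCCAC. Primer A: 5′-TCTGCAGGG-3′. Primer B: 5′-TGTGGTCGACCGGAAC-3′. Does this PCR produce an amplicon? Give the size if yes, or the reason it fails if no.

No product — the primers' 3' ends point away from each other.

Primer A (TCTGCAGGG) has reverse complement CCCTGCAGA, which matches the top strand at positions 9–17; primer A anneals to the top strand there with its 3' end pointing upstream toward position 9.
Primer B (TGTGGTCGACCGGAAC) matches the top strand directly at positions 62–77; it anneals to the bottom strand with its 3' end pointing downstream toward position 77.
The 3' ends diverge (primer A extends toward position 1, primer B toward position 165), so the primers never converge on a shared product.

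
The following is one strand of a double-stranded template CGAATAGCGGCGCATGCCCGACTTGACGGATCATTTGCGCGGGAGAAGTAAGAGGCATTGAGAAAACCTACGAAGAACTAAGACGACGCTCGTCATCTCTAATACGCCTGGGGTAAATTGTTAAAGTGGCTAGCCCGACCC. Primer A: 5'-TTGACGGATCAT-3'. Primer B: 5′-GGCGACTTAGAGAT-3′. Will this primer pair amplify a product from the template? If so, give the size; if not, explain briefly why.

No product — primer B has no binding site in the template.

Primer B (GGCGACTTAGAGAT) does not match the top strand, and its reverse complement ATCTCTAAGTCGCC does not match either.
With no annealing site for primer B, no amplification occurs.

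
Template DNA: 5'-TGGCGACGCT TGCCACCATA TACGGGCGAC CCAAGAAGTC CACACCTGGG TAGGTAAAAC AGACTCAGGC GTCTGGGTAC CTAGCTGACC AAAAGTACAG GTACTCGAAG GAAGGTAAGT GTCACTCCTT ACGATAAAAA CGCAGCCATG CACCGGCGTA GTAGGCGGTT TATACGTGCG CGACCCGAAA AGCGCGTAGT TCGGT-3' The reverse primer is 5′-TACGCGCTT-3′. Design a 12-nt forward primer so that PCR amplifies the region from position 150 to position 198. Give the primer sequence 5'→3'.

The reverse primer's reverse complement AAGCGCGTA matches the template at positions 190–198; the product starts at position 150.
The forward primer is identical to the top strand over positions 150–161: GCACCGGCGTAG.

5'-GCACCGGCGTAG-3'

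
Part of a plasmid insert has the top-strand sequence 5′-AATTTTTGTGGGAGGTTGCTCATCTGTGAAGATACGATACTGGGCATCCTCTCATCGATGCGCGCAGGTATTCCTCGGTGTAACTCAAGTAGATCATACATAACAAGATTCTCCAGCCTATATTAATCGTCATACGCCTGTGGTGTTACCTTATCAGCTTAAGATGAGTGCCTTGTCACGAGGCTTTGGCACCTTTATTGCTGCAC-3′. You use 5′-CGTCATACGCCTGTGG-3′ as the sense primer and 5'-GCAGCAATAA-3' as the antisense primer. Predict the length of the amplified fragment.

77 bp

The forward primer matches the template at positions 128–143.
Reverse complement of the reverse primer: TTATTGCTGC. This occurs on the top strand at positions 195–204.
The product runs from position 128 to position 204, so its length is 204 − 128 + 1 = 77 bp.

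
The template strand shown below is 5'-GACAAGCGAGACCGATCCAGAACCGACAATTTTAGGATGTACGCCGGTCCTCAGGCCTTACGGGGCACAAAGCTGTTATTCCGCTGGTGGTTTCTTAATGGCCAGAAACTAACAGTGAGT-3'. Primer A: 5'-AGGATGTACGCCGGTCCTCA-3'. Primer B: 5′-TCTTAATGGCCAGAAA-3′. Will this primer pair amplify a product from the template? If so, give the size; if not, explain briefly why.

Primer A (AGGATGTACGCCGGTCCTCA) matches the top strand at positions 34–53 (3' end points downstream).
Primer B (TCTTAATGGCCAGAAA) also matches the top strand directly, at positions 93–108 — its reverse complement TTTCTGGCCATTAAGA is not present.
Both primers anneal to the bottom strand with 3' ends pointing the same way, so neither can prime synthesis back toward the other.

No product — both primers anneal to the same strand and extend in the same direction.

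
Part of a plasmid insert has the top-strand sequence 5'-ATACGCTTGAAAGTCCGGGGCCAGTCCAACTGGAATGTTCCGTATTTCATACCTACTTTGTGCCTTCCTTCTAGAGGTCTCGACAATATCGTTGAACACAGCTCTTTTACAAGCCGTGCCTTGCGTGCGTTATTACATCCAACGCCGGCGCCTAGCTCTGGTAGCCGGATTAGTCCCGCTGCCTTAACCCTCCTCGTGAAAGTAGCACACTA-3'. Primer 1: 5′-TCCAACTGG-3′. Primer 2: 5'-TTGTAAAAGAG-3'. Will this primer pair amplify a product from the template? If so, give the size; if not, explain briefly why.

Yes — an 88 bp product.

Primer 1 (TCCAACTGG) matches the top strand at positions 25–33; it acts as a forward primer.
Primer 2's reverse complement is CTCTTTTACAA, matching the top strand at positions 102–112; it acts as a reverse primer.
The 3' ends face each other across positions 25–112, giving an 88 bp product.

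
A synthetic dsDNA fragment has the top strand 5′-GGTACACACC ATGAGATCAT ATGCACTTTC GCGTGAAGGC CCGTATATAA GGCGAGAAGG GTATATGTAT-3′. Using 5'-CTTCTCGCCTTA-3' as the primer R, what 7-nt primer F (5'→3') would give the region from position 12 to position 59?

5'-TGAGATC-3'

The reverse primer's reverse complement TAAGGCGAGAAG matches the template at positions 48–59; the product starts at position 12.
The forward primer is identical to the top strand over positions 12–18: TGAGATC.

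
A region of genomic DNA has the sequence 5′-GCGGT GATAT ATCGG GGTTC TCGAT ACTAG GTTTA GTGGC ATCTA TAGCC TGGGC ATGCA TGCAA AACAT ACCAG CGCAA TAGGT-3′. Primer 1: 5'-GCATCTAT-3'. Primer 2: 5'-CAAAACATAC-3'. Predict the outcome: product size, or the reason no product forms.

No product — both primers anneal to the same strand and extend in the same direction.

Primer 1 (GCATCTAT) matches the top strand at positions 39–46 (3' end points downstream).
Primer 2 (CAAAACATAC) also matches the top strand directly, at positions 63–72 — its reverse complement GTATGTTTTG is not present.
Both primers anneal to the bottom strand with 3' ends pointing the same way, so neither can prime synthesis back toward the other.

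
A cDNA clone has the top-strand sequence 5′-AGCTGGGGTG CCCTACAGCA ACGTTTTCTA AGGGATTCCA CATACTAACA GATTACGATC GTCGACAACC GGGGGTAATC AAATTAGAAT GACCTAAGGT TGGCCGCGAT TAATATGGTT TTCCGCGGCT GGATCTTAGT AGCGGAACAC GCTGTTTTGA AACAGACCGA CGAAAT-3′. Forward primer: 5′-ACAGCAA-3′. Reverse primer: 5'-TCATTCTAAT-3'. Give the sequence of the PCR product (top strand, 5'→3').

The forward primer matches the template at positions 15–21.
The reverse primer's reverse complement is ATTAGAATGA, which matches the template at positions 83–92.
The product is the template from position 15 through 92 (78 bp).

5'-ACAGCAACGTTTTCTAAGGGATTCCACATACTAACAGATTACGATCGTCGACAACCGGGGGTAATCAAATTAGAATGA-3'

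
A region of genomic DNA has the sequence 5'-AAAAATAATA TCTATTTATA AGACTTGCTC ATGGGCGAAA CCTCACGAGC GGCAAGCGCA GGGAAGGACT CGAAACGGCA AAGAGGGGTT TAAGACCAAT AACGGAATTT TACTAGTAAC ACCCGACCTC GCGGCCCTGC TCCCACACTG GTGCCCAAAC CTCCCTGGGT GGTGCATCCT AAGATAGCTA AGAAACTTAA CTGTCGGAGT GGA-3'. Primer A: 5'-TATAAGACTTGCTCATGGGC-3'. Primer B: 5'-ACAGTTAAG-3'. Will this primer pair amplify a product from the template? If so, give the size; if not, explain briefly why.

Primer A (TATAAGACTTGCTCATGGGC) matches the top strand at positions 17–36; it acts as a forward primer.
Primer B's reverse complement is CTTAACTGT, matching the top strand at positions 196–204; it acts as a reverse primer.
The 3' ends face each other across positions 17–204, giving a 188 bp product.

Yes — a 188 bp product.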